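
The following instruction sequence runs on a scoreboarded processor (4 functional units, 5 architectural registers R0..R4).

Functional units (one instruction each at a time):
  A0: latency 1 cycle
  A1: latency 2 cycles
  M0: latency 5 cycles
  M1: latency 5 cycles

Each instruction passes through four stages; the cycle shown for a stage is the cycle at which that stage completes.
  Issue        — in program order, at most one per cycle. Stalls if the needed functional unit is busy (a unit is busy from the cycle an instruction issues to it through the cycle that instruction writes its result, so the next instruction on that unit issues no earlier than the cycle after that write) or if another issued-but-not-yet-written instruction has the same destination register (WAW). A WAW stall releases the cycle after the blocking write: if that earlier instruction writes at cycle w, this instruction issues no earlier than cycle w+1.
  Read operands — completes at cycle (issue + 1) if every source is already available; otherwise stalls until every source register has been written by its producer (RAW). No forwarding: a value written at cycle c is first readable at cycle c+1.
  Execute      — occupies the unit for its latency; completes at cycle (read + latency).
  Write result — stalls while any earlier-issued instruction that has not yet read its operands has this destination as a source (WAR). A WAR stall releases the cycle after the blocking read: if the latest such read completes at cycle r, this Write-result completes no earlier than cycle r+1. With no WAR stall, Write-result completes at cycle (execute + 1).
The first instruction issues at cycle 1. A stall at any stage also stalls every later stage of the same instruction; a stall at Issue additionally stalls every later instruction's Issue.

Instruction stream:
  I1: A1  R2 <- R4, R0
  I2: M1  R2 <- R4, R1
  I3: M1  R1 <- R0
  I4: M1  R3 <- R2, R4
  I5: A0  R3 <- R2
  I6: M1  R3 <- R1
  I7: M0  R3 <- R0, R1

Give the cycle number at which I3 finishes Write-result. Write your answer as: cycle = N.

cycle = 21

[1] I1→A1
[2] I1 RO
[4] I1 EX
[5] I1 WR R2
[6] I2→M1
[7] I2 RO
[12] I2 EX
[13] I2 WR R2
[14] I3→M1
[15] I3 RO
[20] I3 EX
[21] I3 WR R1
[22] I4→M1
[23] I4 RO
[28] I4 EX
[29] I4 WR R3
[30] I5→A0
[31] I5 RO
[32] I5 EX
[33] I5 WR R3
[34] I6→M1
[35] I6 RO
[40] I6 EX
[41] I6 WR R3
[42] I7→M0
[43] I7 RO
[48] I7 EX
[49] I7 WR R3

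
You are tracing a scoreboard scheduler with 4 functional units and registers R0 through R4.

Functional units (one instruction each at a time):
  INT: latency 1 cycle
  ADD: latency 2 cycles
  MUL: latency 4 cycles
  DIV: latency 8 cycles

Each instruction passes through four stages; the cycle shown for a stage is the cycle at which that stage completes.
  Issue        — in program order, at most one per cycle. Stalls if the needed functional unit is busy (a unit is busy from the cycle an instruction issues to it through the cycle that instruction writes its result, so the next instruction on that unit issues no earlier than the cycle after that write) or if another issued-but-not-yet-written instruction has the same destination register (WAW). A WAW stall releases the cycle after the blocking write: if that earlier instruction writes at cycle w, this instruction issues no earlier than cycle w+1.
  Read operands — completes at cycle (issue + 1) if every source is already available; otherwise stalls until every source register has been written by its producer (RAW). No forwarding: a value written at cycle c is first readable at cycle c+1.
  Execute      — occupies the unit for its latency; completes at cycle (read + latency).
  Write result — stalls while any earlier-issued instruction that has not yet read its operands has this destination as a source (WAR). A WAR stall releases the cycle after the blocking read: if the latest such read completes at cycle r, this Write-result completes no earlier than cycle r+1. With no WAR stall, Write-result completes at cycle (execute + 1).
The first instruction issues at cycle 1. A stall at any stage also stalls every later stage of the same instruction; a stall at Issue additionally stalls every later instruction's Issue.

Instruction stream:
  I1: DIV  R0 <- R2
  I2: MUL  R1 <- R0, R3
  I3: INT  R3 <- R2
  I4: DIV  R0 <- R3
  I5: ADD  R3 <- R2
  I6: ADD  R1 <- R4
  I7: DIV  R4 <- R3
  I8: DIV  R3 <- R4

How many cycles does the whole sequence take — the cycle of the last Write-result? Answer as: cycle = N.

[1] I1 dispatched to DIV
[2] I1 operands ready; I2 dispatched to MUL
[3] I3 dispatched to INT
[4] I3 operands ready
[5] I3 complete
[10] I1 complete
[11] R0←I1
[12] I2 operands ready; I4 dispatched to DIV
[13] R3←I3
[14] I4 operands ready; I5 dispatched to ADD
[15] I5 operands ready
[16] I2 complete
[17] R1←I2; I5 complete
[18] R3←I5
[19] I6 dispatched to ADD
[20] I6 operands ready
[22] I4 complete; I6 complete
[23] R0←I4; R1←I6
[24] I7 dispatched to DIV
[25] I7 operands ready
[33] I7 complete
[34] R4←I7
[35] I8 dispatched to DIV
[36] I8 operands ready
[44] I8 complete
[45] R3←I8

cycle = 45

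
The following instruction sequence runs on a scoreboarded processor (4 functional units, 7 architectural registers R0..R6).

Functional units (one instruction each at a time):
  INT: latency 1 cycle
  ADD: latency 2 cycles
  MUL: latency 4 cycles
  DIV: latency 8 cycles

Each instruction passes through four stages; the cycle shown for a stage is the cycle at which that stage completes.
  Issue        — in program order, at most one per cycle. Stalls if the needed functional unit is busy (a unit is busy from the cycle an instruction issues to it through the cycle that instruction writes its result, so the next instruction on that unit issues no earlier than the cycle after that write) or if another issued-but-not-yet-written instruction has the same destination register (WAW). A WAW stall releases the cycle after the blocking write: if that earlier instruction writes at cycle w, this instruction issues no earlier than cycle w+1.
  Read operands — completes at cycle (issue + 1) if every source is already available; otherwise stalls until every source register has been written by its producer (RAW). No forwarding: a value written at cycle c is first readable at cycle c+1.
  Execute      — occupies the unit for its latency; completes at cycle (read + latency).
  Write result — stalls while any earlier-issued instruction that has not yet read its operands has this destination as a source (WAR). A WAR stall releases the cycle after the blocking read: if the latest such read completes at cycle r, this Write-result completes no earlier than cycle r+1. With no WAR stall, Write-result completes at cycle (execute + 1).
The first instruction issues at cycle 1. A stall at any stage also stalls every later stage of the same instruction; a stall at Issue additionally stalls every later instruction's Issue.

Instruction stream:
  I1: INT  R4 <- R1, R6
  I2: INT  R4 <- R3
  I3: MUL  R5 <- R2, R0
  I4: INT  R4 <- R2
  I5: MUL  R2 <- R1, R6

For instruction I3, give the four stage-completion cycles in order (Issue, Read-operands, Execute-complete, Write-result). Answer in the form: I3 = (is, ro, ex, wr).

[1] I1 issues→INT
[2] I1 reads
[3] I1 exec-done
[4] I1 writes R4
[5] I2 issues→INT
[6] I2 reads · I3 issues→MUL
[7] I2 exec-done · I3 reads
[8] I2 writes R4
[9] I4 issues→INT
[10] I4 reads
[11] I3 exec-done · I4 exec-done
[12] I3 writes R5 · I4 writes R4
[13] I5 issues→MUL
[14] I5 reads
[18] I5 exec-done
[19] I5 writes R2

I3 = (6, 7, 11, 12)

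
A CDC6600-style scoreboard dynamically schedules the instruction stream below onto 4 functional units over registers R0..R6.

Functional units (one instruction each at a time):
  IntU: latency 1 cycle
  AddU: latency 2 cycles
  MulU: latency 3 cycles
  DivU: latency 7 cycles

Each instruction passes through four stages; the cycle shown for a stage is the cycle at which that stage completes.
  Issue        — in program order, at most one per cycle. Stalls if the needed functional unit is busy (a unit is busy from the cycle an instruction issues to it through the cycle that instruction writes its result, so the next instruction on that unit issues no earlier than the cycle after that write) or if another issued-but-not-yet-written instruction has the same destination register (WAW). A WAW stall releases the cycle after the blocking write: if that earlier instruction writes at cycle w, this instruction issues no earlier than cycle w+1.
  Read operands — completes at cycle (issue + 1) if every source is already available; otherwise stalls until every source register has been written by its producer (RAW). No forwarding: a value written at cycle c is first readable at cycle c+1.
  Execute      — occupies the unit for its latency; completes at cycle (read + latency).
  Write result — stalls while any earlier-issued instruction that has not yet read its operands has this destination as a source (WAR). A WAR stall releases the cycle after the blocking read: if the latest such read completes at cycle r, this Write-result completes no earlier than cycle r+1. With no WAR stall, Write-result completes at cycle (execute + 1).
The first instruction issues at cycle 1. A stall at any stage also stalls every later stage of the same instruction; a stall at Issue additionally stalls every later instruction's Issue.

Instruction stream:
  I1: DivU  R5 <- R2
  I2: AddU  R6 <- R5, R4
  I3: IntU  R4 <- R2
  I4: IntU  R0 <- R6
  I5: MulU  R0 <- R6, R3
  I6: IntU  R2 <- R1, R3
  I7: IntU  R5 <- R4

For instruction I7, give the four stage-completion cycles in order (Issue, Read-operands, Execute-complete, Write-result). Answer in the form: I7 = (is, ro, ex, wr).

[I1] 1/2/9/10
[I2] 2/11/13/14  (RAW R5: wait I1 write@10)
[I3] 3/4/5/12  (WAR R4: wait I2 read@11)
[I4] 13/15/16/17  (struct: IntU busy until I3 writes@12; RAW R6: wait I2 write@14)
[I5] 18/19/22/23  (WAW R0: wait I4 write@17)
[I6] 19/20/21/22
[I7] 23/24/25/26  (struct: IntU busy until I6 writes@22)

I7 = (23, 24, 25, 26)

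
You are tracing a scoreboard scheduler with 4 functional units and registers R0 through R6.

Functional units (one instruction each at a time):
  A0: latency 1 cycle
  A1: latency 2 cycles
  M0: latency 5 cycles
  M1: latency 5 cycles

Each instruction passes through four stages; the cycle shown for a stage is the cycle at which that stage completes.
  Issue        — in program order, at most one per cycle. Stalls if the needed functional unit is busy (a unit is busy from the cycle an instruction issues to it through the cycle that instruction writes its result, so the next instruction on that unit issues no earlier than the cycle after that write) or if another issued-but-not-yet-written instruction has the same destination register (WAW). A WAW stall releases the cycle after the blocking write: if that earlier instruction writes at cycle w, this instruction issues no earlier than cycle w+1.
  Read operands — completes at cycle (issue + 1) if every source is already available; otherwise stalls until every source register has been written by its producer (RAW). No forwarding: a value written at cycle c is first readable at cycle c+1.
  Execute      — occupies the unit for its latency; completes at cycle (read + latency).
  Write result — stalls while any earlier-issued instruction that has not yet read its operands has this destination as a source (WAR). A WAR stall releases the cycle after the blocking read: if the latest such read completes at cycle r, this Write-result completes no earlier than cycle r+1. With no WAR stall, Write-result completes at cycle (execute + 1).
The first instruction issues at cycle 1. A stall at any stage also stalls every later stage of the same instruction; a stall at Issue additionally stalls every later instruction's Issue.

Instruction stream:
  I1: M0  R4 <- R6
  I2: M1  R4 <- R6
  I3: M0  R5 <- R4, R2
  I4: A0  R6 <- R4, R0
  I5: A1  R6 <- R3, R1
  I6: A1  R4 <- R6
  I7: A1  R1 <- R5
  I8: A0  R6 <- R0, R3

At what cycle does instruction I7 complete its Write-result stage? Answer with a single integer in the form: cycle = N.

cycle = 34

  I1 | 1 | 2 | 7 | 8
  I2 | 9 | 10 | 15 | 16   WAW R4: wait I1 write@8
  I3 | 10 | 17 | 22 | 23   RAW R4: wait I2 write@16
  I4 | 11 | 17 | 18 | 19   RAW R4: wait I2 write@16
  I5 | 20 | 21 | 23 | 24   WAW R6: wait I4 write@19
  I6 | 25 | 26 | 28 | 29   struct: A1 busy until I5 writes@24
  I7 | 30 | 31 | 33 | 34   struct: A1 busy until I6 writes@29
  I8 | 31 | 32 | 33 | 34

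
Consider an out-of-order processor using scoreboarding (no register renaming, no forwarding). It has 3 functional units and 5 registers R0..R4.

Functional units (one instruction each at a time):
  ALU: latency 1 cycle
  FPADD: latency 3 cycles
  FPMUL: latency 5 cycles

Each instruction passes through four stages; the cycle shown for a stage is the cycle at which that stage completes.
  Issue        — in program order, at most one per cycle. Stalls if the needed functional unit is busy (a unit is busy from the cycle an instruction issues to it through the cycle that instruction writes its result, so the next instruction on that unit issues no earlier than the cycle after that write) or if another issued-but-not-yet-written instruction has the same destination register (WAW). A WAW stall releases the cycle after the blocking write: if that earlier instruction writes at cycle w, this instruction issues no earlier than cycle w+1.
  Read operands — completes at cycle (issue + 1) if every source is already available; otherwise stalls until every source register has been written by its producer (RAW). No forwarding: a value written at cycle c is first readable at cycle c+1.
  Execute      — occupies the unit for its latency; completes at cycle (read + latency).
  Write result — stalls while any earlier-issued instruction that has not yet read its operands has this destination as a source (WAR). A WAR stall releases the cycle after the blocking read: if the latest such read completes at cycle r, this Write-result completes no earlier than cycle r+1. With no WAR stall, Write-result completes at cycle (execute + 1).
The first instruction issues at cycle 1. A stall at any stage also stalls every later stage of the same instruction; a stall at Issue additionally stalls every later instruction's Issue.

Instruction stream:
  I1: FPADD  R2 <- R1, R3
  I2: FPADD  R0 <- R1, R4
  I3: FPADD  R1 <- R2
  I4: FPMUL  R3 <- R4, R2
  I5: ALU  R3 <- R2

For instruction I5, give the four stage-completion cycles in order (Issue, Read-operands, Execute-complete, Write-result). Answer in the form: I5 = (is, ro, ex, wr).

I5 = (22, 23, 24, 25)

I1: IS=1 RO=2 EX=5 WR=6
I2: IS=7 RO=8 EX=11 WR=12  [struct: FPADD busy until I1 writes@6]
I3: IS=13 RO=14 EX=17 WR=18  [struct: FPADD busy until I2 writes@12]
I4: IS=14 RO=15 EX=20 WR=21
I5: IS=22 RO=23 EX=24 WR=25  [WAW R3: wait I4 write@21]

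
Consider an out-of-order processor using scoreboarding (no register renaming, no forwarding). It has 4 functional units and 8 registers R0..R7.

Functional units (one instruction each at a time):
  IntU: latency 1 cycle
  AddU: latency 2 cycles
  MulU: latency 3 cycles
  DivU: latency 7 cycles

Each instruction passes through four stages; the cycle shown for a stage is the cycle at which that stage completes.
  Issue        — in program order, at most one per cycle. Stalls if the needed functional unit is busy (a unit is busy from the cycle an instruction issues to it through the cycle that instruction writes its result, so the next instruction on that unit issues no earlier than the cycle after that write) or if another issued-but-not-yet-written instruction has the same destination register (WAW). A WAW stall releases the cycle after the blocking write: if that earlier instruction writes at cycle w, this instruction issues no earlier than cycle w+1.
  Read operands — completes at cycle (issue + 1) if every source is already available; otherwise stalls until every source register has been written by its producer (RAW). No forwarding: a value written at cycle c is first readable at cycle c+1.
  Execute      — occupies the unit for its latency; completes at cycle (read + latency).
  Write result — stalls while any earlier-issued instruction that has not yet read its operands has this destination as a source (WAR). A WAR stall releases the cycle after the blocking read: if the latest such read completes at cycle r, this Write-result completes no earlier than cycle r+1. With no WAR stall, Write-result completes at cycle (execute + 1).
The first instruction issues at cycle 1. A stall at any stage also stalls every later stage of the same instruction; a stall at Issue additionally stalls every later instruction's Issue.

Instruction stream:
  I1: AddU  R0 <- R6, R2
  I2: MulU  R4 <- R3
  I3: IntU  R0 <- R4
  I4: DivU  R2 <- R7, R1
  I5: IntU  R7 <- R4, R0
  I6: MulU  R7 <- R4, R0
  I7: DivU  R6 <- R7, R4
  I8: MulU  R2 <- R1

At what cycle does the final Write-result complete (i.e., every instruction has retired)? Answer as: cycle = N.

cycle 1: issue I1 (AddU)
cycle 2: I1 read-ops; issue I2 (MulU)
cycle 3: I2 read-ops
cycle 4: I1 finished on AddU
cycle 5: I1→R0
cycle 6: I2 finished on MulU; issue I3 (IntU)
cycle 7: I2→R4; issue I4 (DivU)
cycle 8: I3 read-ops; I4 read-ops
cycle 9: I3 finished on IntU
cycle 10: I3→R0
cycle 11: issue I5 (IntU)
cycle 12: I5 read-ops
cycle 13: I5 finished on IntU
cycle 14: I5→R7
cycle 15: I4 finished on DivU; issue I6 (MulU)
cycle 16: I4→R2; I6 read-ops
cycle 17: issue I7 (DivU)
cycle 19: I6 finished on MulU
cycle 20: I6→R7
cycle 21: I7 read-ops; issue I8 (MulU)
cycle 22: I8 read-ops
cycle 25: I8 finished on MulU
cycle 26: I8→R2
cycle 28: I7 finished on DivU
cycle 29: I7→R6

cycle = 29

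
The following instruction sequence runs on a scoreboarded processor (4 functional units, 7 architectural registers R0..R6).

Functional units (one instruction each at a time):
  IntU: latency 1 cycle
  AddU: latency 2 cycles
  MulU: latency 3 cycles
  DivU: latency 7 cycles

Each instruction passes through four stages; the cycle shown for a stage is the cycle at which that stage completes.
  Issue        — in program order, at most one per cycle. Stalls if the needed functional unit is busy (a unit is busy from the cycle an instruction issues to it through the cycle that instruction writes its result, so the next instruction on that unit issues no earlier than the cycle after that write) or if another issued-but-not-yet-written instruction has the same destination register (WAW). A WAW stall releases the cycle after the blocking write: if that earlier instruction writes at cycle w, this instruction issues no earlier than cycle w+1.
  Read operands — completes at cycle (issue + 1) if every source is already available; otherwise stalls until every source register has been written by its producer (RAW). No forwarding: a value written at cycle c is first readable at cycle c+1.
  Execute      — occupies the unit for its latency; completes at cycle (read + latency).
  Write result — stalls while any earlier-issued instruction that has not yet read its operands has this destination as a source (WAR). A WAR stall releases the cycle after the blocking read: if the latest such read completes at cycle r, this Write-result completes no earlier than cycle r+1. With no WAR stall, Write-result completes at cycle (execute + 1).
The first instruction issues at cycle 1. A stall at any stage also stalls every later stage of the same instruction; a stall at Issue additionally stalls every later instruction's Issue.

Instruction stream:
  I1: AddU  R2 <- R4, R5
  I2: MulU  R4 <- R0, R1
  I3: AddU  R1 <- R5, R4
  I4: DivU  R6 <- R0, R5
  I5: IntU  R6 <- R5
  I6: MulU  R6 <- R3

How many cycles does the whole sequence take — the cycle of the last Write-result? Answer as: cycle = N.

I1  is:1  ro:2  ex:4  wr:5
I2  is:2  ro:3  ex:6  wr:7
I3  is:6  ro:8  ex:10  wr:11  — struct: AddU busy until I1 writes@5, RAW R4: wait I2 write@7
I4  is:7  ro:8  ex:15  wr:16
I5  is:17  ro:18  ex:19  wr:20  — WAW R6: wait I4 write@16
I6  is:21  ro:22  ex:25  wr:26  — WAW R6: wait I5 write@20

cycle = 26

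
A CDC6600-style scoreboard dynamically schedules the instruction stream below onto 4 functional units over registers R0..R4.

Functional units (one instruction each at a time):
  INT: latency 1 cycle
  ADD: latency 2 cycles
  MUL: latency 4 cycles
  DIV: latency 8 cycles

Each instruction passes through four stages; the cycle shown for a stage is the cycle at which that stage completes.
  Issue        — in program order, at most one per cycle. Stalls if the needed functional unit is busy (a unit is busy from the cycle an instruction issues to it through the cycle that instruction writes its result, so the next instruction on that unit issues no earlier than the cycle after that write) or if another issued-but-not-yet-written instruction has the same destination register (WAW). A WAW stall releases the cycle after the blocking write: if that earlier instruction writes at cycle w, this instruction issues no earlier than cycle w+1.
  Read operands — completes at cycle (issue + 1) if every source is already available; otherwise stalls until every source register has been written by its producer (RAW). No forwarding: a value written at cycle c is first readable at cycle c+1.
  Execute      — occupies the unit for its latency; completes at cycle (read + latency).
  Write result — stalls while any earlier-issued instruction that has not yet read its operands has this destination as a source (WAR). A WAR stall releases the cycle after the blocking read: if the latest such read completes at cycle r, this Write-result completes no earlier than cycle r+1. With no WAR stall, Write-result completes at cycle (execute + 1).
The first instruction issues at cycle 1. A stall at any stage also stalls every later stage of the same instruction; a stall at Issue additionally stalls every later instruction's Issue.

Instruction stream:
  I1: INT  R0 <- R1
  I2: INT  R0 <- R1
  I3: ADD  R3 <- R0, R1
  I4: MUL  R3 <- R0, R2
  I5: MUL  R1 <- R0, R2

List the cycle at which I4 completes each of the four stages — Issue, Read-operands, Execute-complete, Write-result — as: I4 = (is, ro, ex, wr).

I4 = (13, 14, 18, 19)

c1: issue I1 (INT)
c2: I1 read-ops
c3: I1 finished on INT
c4: I1→R0
c5: issue I2 (INT)
c6: I2 read-ops | issue I3 (ADD)
c7: I2 finished on INT
c8: I2→R0
c9: I3 read-ops
c11: I3 finished on ADD
c12: I3→R3
c13: issue I4 (MUL)
c14: I4 read-ops
c18: I4 finished on MUL
c19: I4→R3
c20: issue I5 (MUL)
c21: I5 read-ops
c25: I5 finished on MUL
c26: I5→R1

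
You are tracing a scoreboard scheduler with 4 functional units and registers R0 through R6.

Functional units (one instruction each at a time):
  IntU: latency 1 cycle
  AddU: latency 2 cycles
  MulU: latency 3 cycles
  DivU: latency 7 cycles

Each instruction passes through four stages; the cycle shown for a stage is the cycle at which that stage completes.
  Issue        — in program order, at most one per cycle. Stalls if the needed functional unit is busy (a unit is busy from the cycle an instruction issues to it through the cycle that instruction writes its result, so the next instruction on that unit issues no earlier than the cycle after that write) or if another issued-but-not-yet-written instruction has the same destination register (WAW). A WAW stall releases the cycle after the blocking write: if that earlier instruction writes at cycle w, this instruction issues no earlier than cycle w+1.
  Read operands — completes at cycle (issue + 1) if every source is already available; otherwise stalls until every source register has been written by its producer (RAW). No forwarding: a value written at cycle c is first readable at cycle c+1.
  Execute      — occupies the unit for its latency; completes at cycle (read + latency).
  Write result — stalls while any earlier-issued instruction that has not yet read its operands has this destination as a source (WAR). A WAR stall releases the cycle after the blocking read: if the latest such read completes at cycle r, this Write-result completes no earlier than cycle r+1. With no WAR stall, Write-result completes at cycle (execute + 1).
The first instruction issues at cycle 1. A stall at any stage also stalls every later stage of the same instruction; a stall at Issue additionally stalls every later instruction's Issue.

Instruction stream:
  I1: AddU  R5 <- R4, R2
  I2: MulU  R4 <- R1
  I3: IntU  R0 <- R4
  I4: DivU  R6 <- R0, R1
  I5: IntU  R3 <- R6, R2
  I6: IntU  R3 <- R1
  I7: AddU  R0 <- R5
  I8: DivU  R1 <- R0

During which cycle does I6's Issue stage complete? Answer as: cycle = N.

I1: IS=1 RO=2 EX=4 WR=5
I2: IS=2 RO=3 EX=6 WR=7
I3: IS=3 RO=8 EX=9 WR=10  [RAW R4: wait I2 write@7]
I4: IS=4 RO=11 EX=18 WR=19  [RAW R0: wait I3 write@10]
I5: IS=11 RO=20 EX=21 WR=22  [struct: IntU busy until I3 writes@10; RAW R6: wait I4 write@19]
I6: IS=23 RO=24 EX=25 WR=26  [struct: IntU busy until I5 writes@22]
I7: IS=24 RO=25 EX=27 WR=28
I8: IS=25 RO=29 EX=36 WR=37  [RAW R0: wait I7 write@28]

cycle = 23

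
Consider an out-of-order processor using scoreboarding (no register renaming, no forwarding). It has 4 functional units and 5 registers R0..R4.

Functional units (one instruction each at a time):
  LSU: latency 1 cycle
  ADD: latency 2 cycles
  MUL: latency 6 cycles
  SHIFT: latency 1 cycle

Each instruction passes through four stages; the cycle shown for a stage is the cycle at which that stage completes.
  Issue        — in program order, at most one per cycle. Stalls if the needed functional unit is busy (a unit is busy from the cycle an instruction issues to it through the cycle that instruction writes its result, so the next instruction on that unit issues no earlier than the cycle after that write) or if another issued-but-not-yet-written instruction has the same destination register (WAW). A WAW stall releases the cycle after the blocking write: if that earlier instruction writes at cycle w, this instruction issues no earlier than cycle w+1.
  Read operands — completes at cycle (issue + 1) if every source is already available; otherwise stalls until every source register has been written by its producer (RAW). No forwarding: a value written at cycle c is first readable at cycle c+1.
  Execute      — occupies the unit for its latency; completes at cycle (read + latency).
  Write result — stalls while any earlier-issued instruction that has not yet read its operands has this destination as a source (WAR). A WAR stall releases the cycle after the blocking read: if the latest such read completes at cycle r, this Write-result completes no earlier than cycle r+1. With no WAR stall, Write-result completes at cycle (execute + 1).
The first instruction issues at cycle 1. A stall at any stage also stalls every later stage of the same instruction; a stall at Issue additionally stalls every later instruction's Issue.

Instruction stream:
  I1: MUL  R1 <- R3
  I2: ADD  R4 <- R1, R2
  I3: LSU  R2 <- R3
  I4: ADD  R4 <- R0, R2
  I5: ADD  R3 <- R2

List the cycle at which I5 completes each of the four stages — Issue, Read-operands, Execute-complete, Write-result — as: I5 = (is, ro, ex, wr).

t=1  issue I1 (MUL)
t=2  I1 read-ops | issue I2 (ADD)
t=3  issue I3 (LSU)
t=4  I3 read-ops
t=5  I3 finished on LSU
t=8  I1 finished on MUL
t=9  I1→R1
t=10  I2 read-ops
t=11  I3→R2
t=12  I2 finished on ADD
t=13  I2→R4
t=14  issue I4 (ADD)
t=15  I4 read-ops
t=17  I4 finished on ADD
t=18  I4→R4
t=19  issue I5 (ADD)
t=20  I5 read-ops
t=22  I5 finished on ADD
t=23  I5→R3

I5 = (19, 20, 22, 23)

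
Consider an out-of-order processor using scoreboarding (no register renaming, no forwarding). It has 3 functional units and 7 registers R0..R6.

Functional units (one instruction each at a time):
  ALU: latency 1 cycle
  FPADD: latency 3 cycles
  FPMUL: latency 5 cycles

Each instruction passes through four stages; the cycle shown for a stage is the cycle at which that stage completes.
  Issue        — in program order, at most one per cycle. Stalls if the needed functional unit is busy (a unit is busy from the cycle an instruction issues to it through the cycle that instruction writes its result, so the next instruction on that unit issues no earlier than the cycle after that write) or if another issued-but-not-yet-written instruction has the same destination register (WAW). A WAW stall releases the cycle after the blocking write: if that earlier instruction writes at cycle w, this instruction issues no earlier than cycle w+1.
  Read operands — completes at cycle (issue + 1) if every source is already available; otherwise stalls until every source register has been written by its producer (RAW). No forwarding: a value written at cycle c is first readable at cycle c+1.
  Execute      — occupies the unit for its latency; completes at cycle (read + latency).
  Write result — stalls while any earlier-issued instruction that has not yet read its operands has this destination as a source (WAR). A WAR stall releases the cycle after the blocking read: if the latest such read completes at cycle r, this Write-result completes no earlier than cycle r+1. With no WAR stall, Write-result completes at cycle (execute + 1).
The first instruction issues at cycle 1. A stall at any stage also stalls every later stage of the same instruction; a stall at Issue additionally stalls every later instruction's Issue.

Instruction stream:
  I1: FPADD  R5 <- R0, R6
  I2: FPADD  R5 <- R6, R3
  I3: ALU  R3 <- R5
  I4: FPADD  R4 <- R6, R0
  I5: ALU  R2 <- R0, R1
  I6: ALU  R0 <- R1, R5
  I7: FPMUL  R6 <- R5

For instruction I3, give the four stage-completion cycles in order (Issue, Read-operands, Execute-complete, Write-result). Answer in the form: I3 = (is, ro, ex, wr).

I3 = (8, 13, 14, 15)

  I1 | 1 | 2 | 5 | 6
  I2 | 7 | 8 | 11 | 12   struct: FPADD busy until I1 writes@6
  I3 | 8 | 13 | 14 | 15   RAW R5: wait I2 write@12
  I4 | 13 | 14 | 17 | 18   struct: FPADD busy until I2 writes@12
  I5 | 16 | 17 | 18 | 19   struct: ALU busy until I3 writes@15
  I6 | 20 | 21 | 22 | 23   struct: ALU busy until I5 writes@19
  I7 | 21 | 22 | 27 | 28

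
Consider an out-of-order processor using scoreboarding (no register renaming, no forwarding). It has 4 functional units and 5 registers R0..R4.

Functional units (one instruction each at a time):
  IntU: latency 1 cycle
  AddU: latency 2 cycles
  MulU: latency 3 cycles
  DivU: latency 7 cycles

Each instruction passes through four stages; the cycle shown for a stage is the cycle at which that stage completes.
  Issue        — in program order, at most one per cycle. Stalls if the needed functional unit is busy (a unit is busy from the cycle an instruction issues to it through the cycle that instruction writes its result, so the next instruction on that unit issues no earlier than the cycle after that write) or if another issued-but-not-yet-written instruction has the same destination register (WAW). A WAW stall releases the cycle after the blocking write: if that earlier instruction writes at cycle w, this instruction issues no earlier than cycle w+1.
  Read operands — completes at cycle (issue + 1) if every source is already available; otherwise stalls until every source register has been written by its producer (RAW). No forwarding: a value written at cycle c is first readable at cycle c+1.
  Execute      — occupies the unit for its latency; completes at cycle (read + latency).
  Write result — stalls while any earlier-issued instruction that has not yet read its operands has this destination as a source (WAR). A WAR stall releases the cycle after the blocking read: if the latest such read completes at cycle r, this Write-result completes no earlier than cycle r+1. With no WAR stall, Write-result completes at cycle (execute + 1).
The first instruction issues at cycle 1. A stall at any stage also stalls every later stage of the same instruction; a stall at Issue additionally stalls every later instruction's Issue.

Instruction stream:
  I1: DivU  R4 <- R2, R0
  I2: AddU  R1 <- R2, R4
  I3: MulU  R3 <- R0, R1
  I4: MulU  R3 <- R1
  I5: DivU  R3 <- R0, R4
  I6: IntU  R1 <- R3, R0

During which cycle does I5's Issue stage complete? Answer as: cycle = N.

t=1  I1 dispatched to DivU
t=2  I1 operands ready · I2 dispatched to AddU
t=3  I3 dispatched to MulU
t=9  I1 complete
t=10  R4←I1
t=11  I2 operands ready
t=13  I2 complete
t=14  R1←I2
t=15  I3 operands ready
t=18  I3 complete
t=19  R3←I3
t=20  I4 dispatched to MulU
t=21  I4 operands ready
t=24  I4 complete
t=25  R3←I4
t=26  I5 dispatched to DivU
t=27  I5 operands ready · I6 dispatched to IntU
t=34  I5 complete
t=35  R3←I5
t=36  I6 operands ready
t=37  I6 complete
t=38  R1←I6

cycle = 26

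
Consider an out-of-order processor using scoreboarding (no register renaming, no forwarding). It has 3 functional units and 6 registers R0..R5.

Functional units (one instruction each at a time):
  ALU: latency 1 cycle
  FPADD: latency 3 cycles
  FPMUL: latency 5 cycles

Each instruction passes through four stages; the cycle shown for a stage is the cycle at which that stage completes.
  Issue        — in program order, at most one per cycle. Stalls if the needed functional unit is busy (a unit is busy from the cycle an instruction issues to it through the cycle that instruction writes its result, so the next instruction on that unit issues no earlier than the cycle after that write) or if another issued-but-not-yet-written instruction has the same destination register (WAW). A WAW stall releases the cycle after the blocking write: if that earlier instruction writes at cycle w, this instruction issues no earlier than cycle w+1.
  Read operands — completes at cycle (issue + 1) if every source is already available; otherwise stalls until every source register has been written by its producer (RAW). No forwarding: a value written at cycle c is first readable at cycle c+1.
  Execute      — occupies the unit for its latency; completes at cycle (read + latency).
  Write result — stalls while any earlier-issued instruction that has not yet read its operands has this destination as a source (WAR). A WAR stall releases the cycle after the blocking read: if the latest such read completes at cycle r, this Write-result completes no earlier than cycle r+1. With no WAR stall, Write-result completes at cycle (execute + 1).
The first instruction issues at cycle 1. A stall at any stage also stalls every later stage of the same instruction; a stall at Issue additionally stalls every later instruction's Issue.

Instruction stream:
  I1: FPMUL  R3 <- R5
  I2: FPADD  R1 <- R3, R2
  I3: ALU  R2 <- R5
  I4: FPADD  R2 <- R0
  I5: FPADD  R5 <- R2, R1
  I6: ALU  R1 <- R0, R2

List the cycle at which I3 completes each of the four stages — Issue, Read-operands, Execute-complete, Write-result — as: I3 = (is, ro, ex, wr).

  I1 | 1 | 2 | 7 | 8
  I2 | 2 | 9 | 12 | 13   RAW R3: wait I1 write@8
  I3 | 3 | 4 | 5 | 10   WAR R2: wait I2 read@9
  I4 | 14 | 15 | 18 | 19   struct: FPADD busy until I2 writes@13
  I5 | 20 | 21 | 24 | 25   struct: FPADD busy until I4 writes@19
  I6 | 21 | 22 | 23 | 24

I3 = (3, 4, 5, 10)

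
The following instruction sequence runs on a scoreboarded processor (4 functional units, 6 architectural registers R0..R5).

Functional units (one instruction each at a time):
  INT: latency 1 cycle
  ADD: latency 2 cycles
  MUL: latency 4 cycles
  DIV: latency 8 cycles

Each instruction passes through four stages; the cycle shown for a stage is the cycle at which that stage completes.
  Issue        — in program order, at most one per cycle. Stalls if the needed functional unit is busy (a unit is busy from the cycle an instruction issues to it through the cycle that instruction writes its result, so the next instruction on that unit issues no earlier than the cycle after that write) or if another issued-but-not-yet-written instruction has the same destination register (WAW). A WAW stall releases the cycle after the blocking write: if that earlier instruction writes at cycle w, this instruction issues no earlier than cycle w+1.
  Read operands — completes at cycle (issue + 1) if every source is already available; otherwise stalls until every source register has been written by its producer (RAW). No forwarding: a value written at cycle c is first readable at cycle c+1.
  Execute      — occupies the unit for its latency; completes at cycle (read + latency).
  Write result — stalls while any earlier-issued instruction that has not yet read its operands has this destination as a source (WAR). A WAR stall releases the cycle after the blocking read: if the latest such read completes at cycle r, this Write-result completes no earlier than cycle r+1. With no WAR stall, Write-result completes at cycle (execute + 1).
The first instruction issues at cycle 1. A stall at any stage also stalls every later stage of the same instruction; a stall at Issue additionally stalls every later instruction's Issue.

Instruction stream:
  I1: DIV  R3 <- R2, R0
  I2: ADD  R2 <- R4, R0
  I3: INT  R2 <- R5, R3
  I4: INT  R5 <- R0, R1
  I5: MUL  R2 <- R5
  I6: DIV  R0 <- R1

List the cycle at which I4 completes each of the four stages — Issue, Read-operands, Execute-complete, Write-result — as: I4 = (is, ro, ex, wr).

[1] issue I1 (DIV)
[2] I1 read-ops, issue I2 (ADD)
[3] I2 read-ops
[5] I2 finished on ADD
[6] I2→R2
[7] issue I3 (INT)
[10] I1 finished on DIV
[11] I1→R3
[12] I3 read-ops
[13] I3 finished on INT
[14] I3→R2
[15] issue I4 (INT)
[16] I4 read-ops, issue I5 (MUL)
[17] I4 finished on INT, issue I6 (DIV)
[18] I4→R5, I6 read-ops
[19] I5 read-ops
[23] I5 finished on MUL
[24] I5→R2
[26] I6 finished on DIV
[27] I6→R0

I4 = (15, 16, 17, 18)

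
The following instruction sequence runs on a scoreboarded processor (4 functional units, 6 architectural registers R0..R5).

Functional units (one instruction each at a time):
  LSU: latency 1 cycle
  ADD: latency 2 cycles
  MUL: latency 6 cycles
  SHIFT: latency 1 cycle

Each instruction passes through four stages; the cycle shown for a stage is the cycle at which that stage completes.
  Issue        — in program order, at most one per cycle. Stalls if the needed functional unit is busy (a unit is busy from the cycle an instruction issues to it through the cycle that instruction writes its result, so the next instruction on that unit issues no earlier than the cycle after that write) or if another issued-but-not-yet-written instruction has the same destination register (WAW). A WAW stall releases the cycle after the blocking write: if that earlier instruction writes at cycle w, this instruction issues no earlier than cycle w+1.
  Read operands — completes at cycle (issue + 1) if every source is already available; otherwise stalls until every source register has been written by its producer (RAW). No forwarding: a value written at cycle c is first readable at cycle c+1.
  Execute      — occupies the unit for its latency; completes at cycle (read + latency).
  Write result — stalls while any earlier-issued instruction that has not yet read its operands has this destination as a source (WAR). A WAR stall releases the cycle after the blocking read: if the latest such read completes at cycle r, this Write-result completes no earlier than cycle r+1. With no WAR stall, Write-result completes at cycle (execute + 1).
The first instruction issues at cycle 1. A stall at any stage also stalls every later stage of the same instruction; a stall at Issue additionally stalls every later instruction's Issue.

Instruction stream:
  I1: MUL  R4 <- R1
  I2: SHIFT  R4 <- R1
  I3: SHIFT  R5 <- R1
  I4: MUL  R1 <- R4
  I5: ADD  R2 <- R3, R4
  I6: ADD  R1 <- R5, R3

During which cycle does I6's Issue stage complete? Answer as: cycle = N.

cycle = 24

I1  is:1  ro:2  ex:8  wr:9
I2  is:10  ro:11  ex:12  wr:13  — WAW R4: wait I1 write@9
I3  is:14  ro:15  ex:16  wr:17  — struct: SHIFT busy until I2 writes@13
I4  is:15  ro:16  ex:22  wr:23
I5  is:16  ro:17  ex:19  wr:20
I6  is:24  ro:25  ex:27  wr:28  — WAW R1: wait I4 write@23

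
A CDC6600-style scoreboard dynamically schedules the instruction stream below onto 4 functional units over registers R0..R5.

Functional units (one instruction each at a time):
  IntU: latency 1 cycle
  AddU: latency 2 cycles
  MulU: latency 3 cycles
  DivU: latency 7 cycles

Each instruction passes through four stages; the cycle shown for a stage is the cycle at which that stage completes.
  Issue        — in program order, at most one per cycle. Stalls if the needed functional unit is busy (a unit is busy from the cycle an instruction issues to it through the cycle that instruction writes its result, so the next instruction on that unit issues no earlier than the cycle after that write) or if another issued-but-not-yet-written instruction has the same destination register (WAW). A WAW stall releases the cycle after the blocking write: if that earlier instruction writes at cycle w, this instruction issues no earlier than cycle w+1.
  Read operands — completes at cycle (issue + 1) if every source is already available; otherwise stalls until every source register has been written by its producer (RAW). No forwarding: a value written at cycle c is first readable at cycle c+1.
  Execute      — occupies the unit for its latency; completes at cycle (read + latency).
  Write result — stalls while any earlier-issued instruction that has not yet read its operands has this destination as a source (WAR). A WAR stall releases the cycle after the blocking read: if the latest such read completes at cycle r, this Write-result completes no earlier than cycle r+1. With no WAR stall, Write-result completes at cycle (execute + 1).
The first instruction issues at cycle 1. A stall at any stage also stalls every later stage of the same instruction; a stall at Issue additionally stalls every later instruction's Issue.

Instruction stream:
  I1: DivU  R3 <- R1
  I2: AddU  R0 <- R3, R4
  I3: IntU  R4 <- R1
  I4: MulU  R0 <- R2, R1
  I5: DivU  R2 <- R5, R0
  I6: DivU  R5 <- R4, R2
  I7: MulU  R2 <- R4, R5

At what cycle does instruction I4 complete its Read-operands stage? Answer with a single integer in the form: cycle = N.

c1: I1 dispatched to DivU
c2: I1 operands ready | I2 dispatched to AddU
c3: I3 dispatched to IntU
c4: I3 operands ready
c5: I3 complete
c9: I1 complete
c10: R3←I1
c11: I2 operands ready
c12: R4←I3
c13: I2 complete
c14: R0←I2
c15: I4 dispatched to MulU
c16: I4 operands ready | I5 dispatched to DivU
c19: I4 complete
c20: R0←I4
c21: I5 operands ready
c28: I5 complete
c29: R2←I5
c30: I6 dispatched to DivU
c31: I6 operands ready | I7 dispatched to MulU
c38: I6 complete
c39: R5←I6
c40: I7 operands ready
c43: I7 complete
c44: R2←I7

cycle = 16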